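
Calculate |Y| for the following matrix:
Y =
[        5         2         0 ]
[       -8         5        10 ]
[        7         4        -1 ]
det(Y) = -101

Expand along row 0 (cofactor expansion): det(Y) = a*(e*i - f*h) - b*(d*i - f*g) + c*(d*h - e*g), where the 3×3 is [[a, b, c], [d, e, f], [g, h, i]].
Minor M_00 = (5)*(-1) - (10)*(4) = -5 - 40 = -45.
Minor M_01 = (-8)*(-1) - (10)*(7) = 8 - 70 = -62.
Minor M_02 = (-8)*(4) - (5)*(7) = -32 - 35 = -67.
det(Y) = (5)*(-45) - (2)*(-62) + (0)*(-67) = -225 + 124 + 0 = -101.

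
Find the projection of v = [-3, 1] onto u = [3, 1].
[-12/5, -4/5]

The projection of v onto u is proj_u(v) = ((v·u) / (u·u)) · u.
v·u = (-3)*(3) + (1)*(1) = -8.
u·u = (3)*(3) + (1)*(1) = 10.
coefficient = -8 / 10 = -4/5.
proj_u(v) = -4/5 · [3, 1] = [-12/5, -4/5].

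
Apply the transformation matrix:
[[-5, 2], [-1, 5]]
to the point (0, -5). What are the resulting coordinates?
(-10, -25)

Matrix multiplication:
[[-5, 2], [-1, 5]] × [0, -5]ᵀ
= [-5×0 + 2×-5, -1×0 + 5×-5]ᵀ
= [-10.0000, -25.0000]ᵀ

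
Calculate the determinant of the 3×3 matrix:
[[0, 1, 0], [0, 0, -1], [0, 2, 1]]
0

Expansion along first row:
det = 0·det([[0,-1],[2,1]]) - 1·det([[0,-1],[0,1]]) + 0·det([[0,0],[0,2]])
    = 0·(0·1 - -1·2) - 1·(0·1 - -1·0) + 0·(0·2 - 0·0)
    = 0·2 - 1·0 + 0·0
    = 0 + 0 + 0 = 0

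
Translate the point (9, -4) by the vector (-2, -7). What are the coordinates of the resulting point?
(7, -11)

Translation by (-2, -7):
x' = 9 + -2 = 7
y' = -4 + -7 = -11
Homogeneous matrix: [[1, 0, -2], [0, 1, -7], [0, 0, 1]]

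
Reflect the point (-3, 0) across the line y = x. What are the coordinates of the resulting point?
(0, -3)

Reflection across line y = x: (-3, 0) → (0, -3)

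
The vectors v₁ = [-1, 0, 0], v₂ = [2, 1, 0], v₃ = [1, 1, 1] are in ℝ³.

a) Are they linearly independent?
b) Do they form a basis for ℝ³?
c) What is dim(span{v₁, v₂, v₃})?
Yes independent, yes basis, dim = 3

Stack v₁, v₂, v₃ as rows of a 3×3 matrix.
[[-1, 0, 0]; [2, 1, 0]; [1, 1, 1]] is already lower triangular with nonzero diagonal entries (-1, 1, 1), so its determinant is the product of the diagonal entries, det = (-1)·(1)·(1) = -1 ≠ 0, and the rows are linearly independent.
Three linearly independent vectors in ℝ³ form a basis for ℝ³, so dim(span{v₁,v₂,v₃}) = 3.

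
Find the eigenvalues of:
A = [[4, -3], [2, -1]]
λ = 1, 2

Solve det(A - λI) = 0. For a 2×2 matrix this is λ² - (trace)λ + det = 0.
trace(A) = 4 - 1 = 3.
det(A) = (4)*(-1) - (-3)*(2) = -4 + 6 = 2.
Characteristic equation: λ² - (3)λ + (2) = 0.
Discriminant: (3)² - 4*(2) = 9 - 8 = 1.
Roots: λ = (3 ± √1) / 2 = 1, 2.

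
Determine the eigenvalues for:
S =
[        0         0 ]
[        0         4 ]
λ = 0, 4

Solve det(S - λI) = 0. For a 2×2 matrix the characteristic equation is λ² - (trace)λ + det = 0.
trace(S) = a + d = 0 + 4 = 4.
det(S) = a*d - b*c = (0)*(4) - (0)*(0) = 0 - 0 = 0.
Characteristic equation: λ² - (4)λ + (0) = 0.
Discriminant = (4)² - 4*(0) = 16 - 0 = 16.
λ = (4 ± √16) / 2 = (4 ± 4) / 2 = 0, 4.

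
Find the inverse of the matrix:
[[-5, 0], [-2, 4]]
[[-1/5, 0], [-1/10, 1/4]]

For [[a,b],[c,d]], inverse = (1/det)·[[d,-b],[-c,a]]
det = -5·4 - 0·-2 = -20
Inverse = (1/-20)·[[4, 0], [2, -5]]
        = [[-1/5, 0], [-1/10, 1/4]]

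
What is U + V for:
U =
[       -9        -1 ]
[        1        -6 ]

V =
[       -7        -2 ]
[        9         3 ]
U + V =
[      -16        -3 ]
[       10        -3 ]

Matrix addition is elementwise: (U+V)[i][j] = U[i][j] + V[i][j].
  (U+V)[0][0] = (-9) + (-7) = -16
  (U+V)[0][1] = (-1) + (-2) = -3
  (U+V)[1][0] = (1) + (9) = 10
  (U+V)[1][1] = (-6) + (3) = -3
U + V =
[      -16        -3 ]
[       10        -3 ]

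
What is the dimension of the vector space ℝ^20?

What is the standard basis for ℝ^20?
Dimension = 20; standard basis = {e_1, e_2, e_3, …, e_20}

ℝ^20 is the space of 20-tuples of real numbers; its dimension is 20.
The standard basis consists of 20 vectors: e_1, e_2, e_3, …, e_20, where e_i is the vector with 1 in position i and 0 elsewhere.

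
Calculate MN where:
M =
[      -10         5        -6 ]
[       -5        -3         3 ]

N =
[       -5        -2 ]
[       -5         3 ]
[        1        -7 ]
MN =
[       19        77 ]
[       43       -20 ]

Matrix multiplication: (MN)[i][j] = sum over k of M[i][k] * N[k][j].
  (MN)[0][0] = (-10)*(-5) + (5)*(-5) + (-6)*(1) = 19
  (MN)[0][1] = (-10)*(-2) + (5)*(3) + (-6)*(-7) = 77
  (MN)[1][0] = (-5)*(-5) + (-3)*(-5) + (3)*(1) = 43
  (MN)[1][1] = (-5)*(-2) + (-3)*(3) + (3)*(-7) = -20
MN =
[       19        77 ]
[       43       -20 ]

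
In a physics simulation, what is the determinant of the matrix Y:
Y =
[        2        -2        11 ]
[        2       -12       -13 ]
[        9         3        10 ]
det(Y) = 1366

Expand along row 0 (cofactor expansion): det(Y) = a*(e*i - f*h) - b*(d*i - f*g) + c*(d*h - e*g), where the 3×3 is [[a, b, c], [d, e, f], [g, h, i]].
Minor M_00 = (-12)*(10) - (-13)*(3) = -120 + 39 = -81.
Minor M_01 = (2)*(10) - (-13)*(9) = 20 + 117 = 137.
Minor M_02 = (2)*(3) - (-12)*(9) = 6 + 108 = 114.
det(Y) = (2)*(-81) - (-2)*(137) + (11)*(114) = -162 + 274 + 1254 = 1366.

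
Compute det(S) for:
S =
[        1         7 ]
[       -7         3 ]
det(S) = 52

For a 2×2 matrix [[a, b], [c, d]], det = a*d - b*c.
det(S) = (1)*(3) - (7)*(-7) = 3 + 49 = 52.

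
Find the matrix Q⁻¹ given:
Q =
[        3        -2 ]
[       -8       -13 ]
det(Q) = -55
Q⁻¹ =
[    13/55     -2/55 ]
[    -8/55     -3/55 ]

For a 2×2 matrix Q = [[a, b], [c, d]] with det(Q) ≠ 0, Q⁻¹ = (1/det(Q)) * [[d, -b], [-c, a]].
det(Q) = (3)*(-13) - (-2)*(-8) = -39 - 16 = -55.
Q⁻¹ = (1/-55) * [[-13, 2], [8, 3]].
Dividing each entry by -55 and reducing:
Q⁻¹ =
[    13/55     -2/55 ]
[    -8/55     -3/55 ]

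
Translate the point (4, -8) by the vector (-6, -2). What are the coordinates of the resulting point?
(-2, -10)

Translation by (-6, -2):
x' = 4 + -6 = -2
y' = -8 + -2 = -10
Homogeneous matrix: [[1, 0, -6], [0, 1, -2], [0, 0, 1]]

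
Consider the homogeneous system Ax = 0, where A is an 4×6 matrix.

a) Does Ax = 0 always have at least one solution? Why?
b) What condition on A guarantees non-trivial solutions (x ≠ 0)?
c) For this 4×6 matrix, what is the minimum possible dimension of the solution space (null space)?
a) Yes, x = 0 is always a solution. b) When A has linearly dependent columns (rank < n). c) Minimum nullity = 2.

a) x = 0 satisfies A·0 = 0, so the zero vector is always a solution.
b) Non-trivial solutions exist iff the columns of A are linearly dependent, equivalently rank(A) < n (the number of columns).
c) By rank-nullity, rank(A) + nullity(A) = n = 6. Since A has only 4 rows, rank(A) ≤ 4, so nullity(A) ≥ 6 - 4 = 2.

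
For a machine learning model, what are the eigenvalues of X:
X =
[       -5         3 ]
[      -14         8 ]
λ = 1, 2

Solve det(X - λI) = 0. For a 2×2 matrix the characteristic equation is λ² - (trace)λ + det = 0.
trace(X) = a + d = -5 + 8 = 3.
det(X) = a*d - b*c = (-5)*(8) - (3)*(-14) = -40 + 42 = 2.
Characteristic equation: λ² - (3)λ + (2) = 0.
Discriminant = (3)² - 4*(2) = 9 - 8 = 1.
λ = (3 ± √1) / 2 = (3 ± 1) / 2 = 1, 2.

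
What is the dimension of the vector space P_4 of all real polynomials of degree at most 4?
Dimension = 5

A polynomial of degree at most 4 can be written as a₀ + a₁x + a₂x² + … + a_4x^4, with 5 free coefficients a₀, …, a_4.
The set {1, x, x², …, x^4} is a basis: it spans P_4 (every such polynomial is a linear combination of these) and is linearly independent (a polynomial is zero iff all its coefficients are zero).
Therefore dim(P_4) = 4 + 1 = 5.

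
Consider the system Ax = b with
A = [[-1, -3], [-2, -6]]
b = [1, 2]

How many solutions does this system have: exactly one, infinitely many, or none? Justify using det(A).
Infinitely many solutions

det(A) = (-1)*(-6) - (-3)*(-2) = 0, so A is singular (column 2 is 3 times column 1).
b = [1, 2] = -1 * column 1 of A, so b lies in the column space of A.
A singular matrix whose right-hand side is in its column space gives a 1-parameter family of solutions — infinitely many.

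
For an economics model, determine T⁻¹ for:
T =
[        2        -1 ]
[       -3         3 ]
det(T) = 3
T⁻¹ =
[        1       1/3 ]
[        1       2/3 ]

For a 2×2 matrix T = [[a, b], [c, d]] with det(T) ≠ 0, T⁻¹ = (1/det(T)) * [[d, -b], [-c, a]].
det(T) = (2)*(3) - (-1)*(-3) = 6 - 3 = 3.
T⁻¹ = (1/3) * [[3, 1], [3, 2]].
Dividing each entry by 3 and reducing:
T⁻¹ =
[        1       1/3 ]
[        1       2/3 ]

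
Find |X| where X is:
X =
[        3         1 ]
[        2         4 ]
det(X) = 10

For a 2×2 matrix [[a, b], [c, d]], det = a*d - b*c.
det(X) = (3)*(4) - (1)*(2) = 12 - 2 = 10.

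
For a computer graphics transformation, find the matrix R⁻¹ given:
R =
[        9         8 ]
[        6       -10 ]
det(R) = -138
R⁻¹ =
[     5/69      4/69 ]
[     1/23     -3/46 ]

For a 2×2 matrix R = [[a, b], [c, d]] with det(R) ≠ 0, R⁻¹ = (1/det(R)) * [[d, -b], [-c, a]].
det(R) = (9)*(-10) - (8)*(6) = -90 - 48 = -138.
R⁻¹ = (1/-138) * [[-10, -8], [-6, 9]].
Dividing each entry by -138 and reducing:
R⁻¹ =
[     5/69      4/69 ]
[     1/23     -3/46 ]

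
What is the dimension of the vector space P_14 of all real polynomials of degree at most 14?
Dimension = 15

A polynomial of degree at most 14 can be written as a₀ + a₁x + a₂x² + … + a_14x^14, with 15 free coefficients a₀, …, a_14.
The set {1, x, x², …, x^14} is a basis: it spans P_14 (every such polynomial is a linear combination of these) and is linearly independent (a polynomial is zero iff all its coefficients are zero).
Therefore dim(P_14) = 14 + 1 = 15.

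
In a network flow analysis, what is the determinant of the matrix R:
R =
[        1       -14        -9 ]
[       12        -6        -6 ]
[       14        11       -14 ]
det(R) = -2970

Expand along row 0 (cofactor expansion): det(R) = a*(e*i - f*h) - b*(d*i - f*g) + c*(d*h - e*g), where the 3×3 is [[a, b, c], [d, e, f], [g, h, i]].
Minor M_00 = (-6)*(-14) - (-6)*(11) = 84 + 66 = 150.
Minor M_01 = (12)*(-14) - (-6)*(14) = -168 + 84 = -84.
Minor M_02 = (12)*(11) - (-6)*(14) = 132 + 84 = 216.
det(R) = (1)*(150) - (-14)*(-84) + (-9)*(216) = 150 - 1176 - 1944 = -2970.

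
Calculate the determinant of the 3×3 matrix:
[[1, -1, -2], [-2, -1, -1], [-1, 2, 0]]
11

Expansion along first row:
det = 1·det([[-1,-1],[2,0]]) - -1·det([[-2,-1],[-1,0]]) + -2·det([[-2,-1],[-1,2]])
    = 1·(-1·0 - -1·2) - -1·(-2·0 - -1·-1) + -2·(-2·2 - -1·-1)
    = 1·2 - -1·-1 + -2·-5
    = 2 + -1 + 10 = 11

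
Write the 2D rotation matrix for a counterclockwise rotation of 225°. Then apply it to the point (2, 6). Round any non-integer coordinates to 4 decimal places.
R = [[-√2/2, √2/2], [-√2/2, -√2/2]]; R·(2, 6) = (2.8284, -5.6569)

Rotation matrix formula: R(θ) = [[cos θ, -sin θ], [sin θ, cos θ]]
For θ = 225°:
cos(225°) = -√2/2
sin(225°) = -√2/2
R = [[-√2/2, √2/2], [-√2/2, -√2/2]]
Apply to (2, 6): [-√2/2·2 + (√2/2)·6, -√2/2·2 + -√2/2·6] = (2.8284, -5.6569)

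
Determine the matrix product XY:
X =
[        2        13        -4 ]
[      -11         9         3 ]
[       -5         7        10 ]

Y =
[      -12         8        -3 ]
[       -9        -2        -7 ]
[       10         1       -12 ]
XY =
[     -181       -14       -49 ]
[       81      -103       -66 ]
[       97       -44      -154 ]

Matrix multiplication: (XY)[i][j] = sum over k of X[i][k] * Y[k][j].
  (XY)[0][0] = (2)*(-12) + (13)*(-9) + (-4)*(10) = -181
  (XY)[0][1] = (2)*(8) + (13)*(-2) + (-4)*(1) = -14
  (XY)[0][2] = (2)*(-3) + (13)*(-7) + (-4)*(-12) = -49
  (XY)[1][0] = (-11)*(-12) + (9)*(-9) + (3)*(10) = 81
  (XY)[1][1] = (-11)*(8) + (9)*(-2) + (3)*(1) = -103
  (XY)[1][2] = (-11)*(-3) + (9)*(-7) + (3)*(-12) = -66
  (XY)[2][0] = (-5)*(-12) + (7)*(-9) + (10)*(10) = 97
  (XY)[2][1] = (-5)*(8) + (7)*(-2) + (10)*(1) = -44
  (XY)[2][2] = (-5)*(-3) + (7)*(-7) + (10)*(-12) = -154
XY =
[     -181       -14       -49 ]
[       81      -103       -66 ]
[       97       -44      -154 ]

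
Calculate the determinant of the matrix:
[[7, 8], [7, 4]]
-28

For a 2×2 matrix [[a, b], [c, d]], det = ad - bc
det = (7)(4) - (8)(7) = 28 - 56 = -28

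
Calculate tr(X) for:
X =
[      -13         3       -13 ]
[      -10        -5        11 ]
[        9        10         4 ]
tr(X) = -13 - 5 + 4 = -14

The trace of a square matrix is the sum of its diagonal entries.
Diagonal entries of X: X[0][0] = -13, X[1][1] = -5, X[2][2] = 4.
tr(X) = -13 - 5 + 4 = -14.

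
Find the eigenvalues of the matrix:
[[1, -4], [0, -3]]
λ = -3 and λ = 1

Characteristic equation: det(A - λI) = 0
λ² - (trace)λ + (det) = 0
λ² - (-2)λ + (-3) = 0
λ² + 2λ - 3 = 0
Solving: λ = -3, 1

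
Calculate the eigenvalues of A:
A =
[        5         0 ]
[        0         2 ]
λ = 2, 5

Solve det(A - λI) = 0. For a 2×2 matrix the characteristic equation is λ² - (trace)λ + det = 0.
trace(A) = a + d = 5 + 2 = 7.
det(A) = a*d - b*c = (5)*(2) - (0)*(0) = 10 - 0 = 10.
Characteristic equation: λ² - (7)λ + (10) = 0.
Discriminant = (7)² - 4*(10) = 49 - 40 = 9.
λ = (7 ± √9) / 2 = (7 ± 3) / 2 = 2, 5.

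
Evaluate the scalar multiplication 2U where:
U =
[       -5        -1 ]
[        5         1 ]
2U =
[      -10        -2 ]
[       10         2 ]

Scalar multiplication is elementwise: (2U)[i][j] = 2 * U[i][j].
  (2U)[0][0] = 2 * (-5) = -10
  (2U)[0][1] = 2 * (-1) = -2
  (2U)[1][0] = 2 * (5) = 10
  (2U)[1][1] = 2 * (1) = 2
2U =
[      -10        -2 ]
[       10         2 ]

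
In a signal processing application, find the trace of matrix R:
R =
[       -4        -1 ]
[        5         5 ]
tr(R) = -4 + 5 = 1

The trace of a square matrix is the sum of its diagonal entries.
Diagonal entries of R: R[0][0] = -4, R[1][1] = 5.
tr(R) = -4 + 5 = 1.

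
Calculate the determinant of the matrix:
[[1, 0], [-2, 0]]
0

For a 2×2 matrix [[a, b], [c, d]], det = ad - bc
det = (1)(0) - (0)(-2) = 0 - 0 = 0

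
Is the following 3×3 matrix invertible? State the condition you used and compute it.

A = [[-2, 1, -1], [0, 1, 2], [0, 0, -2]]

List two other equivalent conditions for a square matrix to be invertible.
Yes, invertible; det(A) = 4 ≠ 0. Equivalent conditions: rank(A) = 3; Ax = 0 has only the trivial solution; 0 is not an eigenvalue; the columns of A are linearly independent.

To check invertibility, compute det(A).
The given matrix is triangular, so det(A) equals the product of its diagonal entries = 4 ≠ 0.
Since det(A) ≠ 0, A is invertible.
Equivalent conditions for a square matrix A to be invertible:
- rank(A) = 3 (full rank).
- The homogeneous system Ax = 0 has only the trivial solution x = 0.
- 0 is not an eigenvalue of A.
- The columns (equivalently rows) of A are linearly independent.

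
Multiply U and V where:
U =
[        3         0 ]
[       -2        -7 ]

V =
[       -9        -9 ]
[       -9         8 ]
UV =
[      -27       -27 ]
[       81       -38 ]

Matrix multiplication: (UV)[i][j] = sum over k of U[i][k] * V[k][j].
  (UV)[0][0] = (3)*(-9) + (0)*(-9) = -27
  (UV)[0][1] = (3)*(-9) + (0)*(8) = -27
  (UV)[1][0] = (-2)*(-9) + (-7)*(-9) = 81
  (UV)[1][1] = (-2)*(-9) + (-7)*(8) = -38
UV =
[      -27       -27 ]
[       81       -38 ]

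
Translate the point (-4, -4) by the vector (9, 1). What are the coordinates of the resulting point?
(5, -3)

Translation by (9, 1):
x' = -4 + 9 = 5
y' = -4 + 1 = -3
Homogeneous matrix: [[1, 0, 9], [0, 1, 1], [0, 0, 1]]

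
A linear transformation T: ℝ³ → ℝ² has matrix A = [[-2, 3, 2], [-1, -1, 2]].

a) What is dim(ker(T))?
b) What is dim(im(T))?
dim(ker) = 1, dim(im) = 2

The two rows are not scalar multiples of one another (no single k satisfies row 2 = k × row 1), so they are linearly independent.
Thus rank(A) = 2.
dim(im(T)) = rank(A) = 2.
By the rank-nullity theorem applied to T: ℝ³ → ℝ², rank(A) + nullity(A) = 3 (the domain dimension), so dim(ker(T)) = 3 - 2 = 1.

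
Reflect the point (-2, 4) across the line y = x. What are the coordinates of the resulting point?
(4, -2)

Reflection across line y = x: (-2, 4) → (4, -2)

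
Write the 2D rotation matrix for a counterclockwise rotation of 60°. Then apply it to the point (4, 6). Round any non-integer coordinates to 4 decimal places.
R = [[1/2, -√3/2], [√3/2, 1/2]]; R·(4, 6) = (-3.1962, 6.4641)

Rotation matrix formula: R(θ) = [[cos θ, -sin θ], [sin θ, cos θ]]
For θ = 60°:
cos(60°) = 1/2
sin(60°) = √3/2
R = [[1/2, -√3/2], [√3/2, 1/2]]
Apply to (4, 6): [1/2·4 + (-√3/2)·6, √3/2·4 + 1/2·6] = (-3.1962, 6.4641)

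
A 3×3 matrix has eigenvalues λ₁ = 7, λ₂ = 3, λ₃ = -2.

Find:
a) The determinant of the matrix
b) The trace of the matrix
det = -42, trace = 8

Two standard eigenvalue identities:
- det(A) equals the product of the eigenvalues (counted with multiplicity).
- trace(A) equals the sum of the eigenvalues.
det(A) = (7)*(3)*(-2) = -42.
trace(A) = 7 + 3 - 2 = 8.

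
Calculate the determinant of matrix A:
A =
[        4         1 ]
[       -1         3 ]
det(A) = 13

For a 2×2 matrix [[a, b], [c, d]], det = a*d - b*c.
det(A) = (4)*(3) - (1)*(-1) = 12 + 1 = 13.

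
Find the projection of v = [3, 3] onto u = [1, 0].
[3, 0]

The projection of v onto u is proj_u(v) = ((v·u) / (u·u)) · u.
v·u = (3)*(1) + (3)*(0) = 3.
u·u = (1)*(1) + (0)*(0) = 1.
coefficient = 3 / 1 = 3.
proj_u(v) = 3 · [1, 0] = [3, 0].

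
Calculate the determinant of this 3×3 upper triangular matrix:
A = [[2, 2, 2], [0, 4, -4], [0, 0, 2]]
16

The determinant of a triangular matrix is the product of its diagonal entries (the off-diagonal entries above the diagonal do not affect it).
det(A) = (2) * (4) * (2) = 16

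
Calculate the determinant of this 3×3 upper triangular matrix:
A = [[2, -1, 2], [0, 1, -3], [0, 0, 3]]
6

The determinant of a triangular matrix is the product of its diagonal entries (the off-diagonal entries above the diagonal do not affect it).
det(A) = (2) * (1) * (3) = 6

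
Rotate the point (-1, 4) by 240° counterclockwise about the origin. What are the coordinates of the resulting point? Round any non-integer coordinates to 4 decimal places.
(3.9641, -1.1340)

Rotation matrix R(θ) = [[cos θ, -sin θ], [sin θ, cos θ]]; for θ = 240°:
R = [[-1/2, √3/2], [-√3/2, -1/2]]
Result: R × [-1, 4]ᵀ = [-1/2·-1 + (√3/2)·4, -√3/2·-1 + (-1/2)·4]ᵀ = (3.9641, -1.1340)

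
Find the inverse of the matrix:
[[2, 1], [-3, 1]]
[[1/5, -1/5], [3/5, 2/5]]

For [[a,b],[c,d]], inverse = (1/det)·[[d,-b],[-c,a]]
det = 2·1 - 1·-3 = 5
Inverse = (1/5)·[[1, -1], [3, 2]]
        = [[1/5, -1/5], [3/5, 2/5]]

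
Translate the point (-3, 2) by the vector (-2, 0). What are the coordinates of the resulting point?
(-5, 2)

Translation by (-2, 0):
x' = -3 + -2 = -5
y' = 2 + 0 = 2
Homogeneous matrix: [[1, 0, -2], [0, 1, 0], [0, 0, 1]]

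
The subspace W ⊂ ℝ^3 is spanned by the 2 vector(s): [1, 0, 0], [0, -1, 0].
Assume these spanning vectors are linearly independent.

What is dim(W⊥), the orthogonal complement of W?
dim(W⊥) = 1

For any subspace W of ℝ^n, dim(W) + dim(W⊥) = n (the whole-space dimension).
Here the given 2 vectors are linearly independent, so dim(W) = 2.
Thus dim(W⊥) = n - dim(W) = 3 - 2 = 1.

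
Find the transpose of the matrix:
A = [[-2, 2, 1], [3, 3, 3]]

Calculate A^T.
[[-2, 3], [2, 3], [1, 3]]

The transpose sends entry (i,j) to (j,i); rows become columns.
Row 0 of A: [-2, 2, 1] -> column 0 of A^T.
Row 1 of A: [3, 3, 3] -> column 1 of A^T.
A^T = [[-2, 3], [2, 3], [1, 3]]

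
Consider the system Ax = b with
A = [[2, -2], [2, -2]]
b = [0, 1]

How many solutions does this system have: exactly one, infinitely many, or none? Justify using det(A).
No solution

det(A) = (2)*(-2) - (-2)*(2) = 0, so A is singular.
The column space of A is span(column 1) = span([2, 2]).
b = [0, 1] is not a scalar multiple of column 1, so b ∉ column space and the system is inconsistent — no solution.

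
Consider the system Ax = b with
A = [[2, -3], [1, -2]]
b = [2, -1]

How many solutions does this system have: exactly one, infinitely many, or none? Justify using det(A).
Exactly one solution

Compute det(A) = (2)*(-2) - (-3)*(1) = -1.
Because det(A) ≠ 0, A is invertible and Ax = b has a unique solution for every b (here x = A⁻¹ b).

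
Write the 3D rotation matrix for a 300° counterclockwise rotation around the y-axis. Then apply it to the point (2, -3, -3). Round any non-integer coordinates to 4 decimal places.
R = [[1/2, 0, -√3/2], [0, 1, 0], [√3/2, 0, 1/2]]; R·(2, -3, -3) = (3.5981, -3.0000, 0.2321)

Rotation matrix for 300° around y-axis:
cos(300°) = 1/2, sin(300°) = -√3/2
R = [[1/2, 0, -√3/2], [0, 1, 0], [√3/2, 0, 1/2]]
Apply to (2, -3, -3): R·[2, -3, -3]ᵀ = (3.5981, -3.0000, 0.2321)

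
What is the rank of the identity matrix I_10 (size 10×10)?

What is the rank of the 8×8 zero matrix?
rank(I_10) = 10, rank(0) = 0

The identity I_10 has 10 columns that are the standard basis vectors e_1, …, e_10. These are linearly independent, so all 10 columns are pivots and rank(I_10) = 10.
The 8×8 zero matrix has every entry zero, so every row is the zero row and there are no pivots; rank(0) = 0.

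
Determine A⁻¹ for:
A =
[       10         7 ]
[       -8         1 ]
det(A) = 66
A⁻¹ =
[     1/66     -7/66 ]
[     4/33      5/33 ]

For a 2×2 matrix A = [[a, b], [c, d]] with det(A) ≠ 0, A⁻¹ = (1/det(A)) * [[d, -b], [-c, a]].
det(A) = (10)*(1) - (7)*(-8) = 10 + 56 = 66.
A⁻¹ = (1/66) * [[1, -7], [8, 10]].
Dividing each entry by 66 and reducing:
A⁻¹ =
[     1/66     -7/66 ]
[     4/33      5/33 ]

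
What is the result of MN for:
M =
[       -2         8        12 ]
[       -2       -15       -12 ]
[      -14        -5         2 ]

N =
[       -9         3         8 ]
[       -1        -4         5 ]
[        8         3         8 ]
MN =
[      106        -2       120 ]
[      -63        18      -187 ]
[      147       -16      -121 ]

Matrix multiplication: (MN)[i][j] = sum over k of M[i][k] * N[k][j].
  (MN)[0][0] = (-2)*(-9) + (8)*(-1) + (12)*(8) = 106
  (MN)[0][1] = (-2)*(3) + (8)*(-4) + (12)*(3) = -2
  (MN)[0][2] = (-2)*(8) + (8)*(5) + (12)*(8) = 120
  (MN)[1][0] = (-2)*(-9) + (-15)*(-1) + (-12)*(8) = -63
  (MN)[1][1] = (-2)*(3) + (-15)*(-4) + (-12)*(3) = 18
  (MN)[1][2] = (-2)*(8) + (-15)*(5) + (-12)*(8) = -187
  (MN)[2][0] = (-14)*(-9) + (-5)*(-1) + (2)*(8) = 147
  (MN)[2][1] = (-14)*(3) + (-5)*(-4) + (2)*(3) = -16
  (MN)[2][2] = (-14)*(8) + (-5)*(5) + (2)*(8) = -121
MN =
[      106        -2       120 ]
[      -63        18      -187 ]
[      147       -16      -121 ]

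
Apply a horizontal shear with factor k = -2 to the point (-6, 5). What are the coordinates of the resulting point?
(-16, 5)

Shear matrix for horizontal shear with factor k = -2:
[[1, -2], [0, 1]]
Result: (-6, 5) → (-16, 5)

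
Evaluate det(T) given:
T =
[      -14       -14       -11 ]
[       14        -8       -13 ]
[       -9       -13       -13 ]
det(T) = -482

Expand along row 0 (cofactor expansion): det(T) = a*(e*i - f*h) - b*(d*i - f*g) + c*(d*h - e*g), where the 3×3 is [[a, b, c], [d, e, f], [g, h, i]].
Minor M_00 = (-8)*(-13) - (-13)*(-13) = 104 - 169 = -65.
Minor M_01 = (14)*(-13) - (-13)*(-9) = -182 - 117 = -299.
Minor M_02 = (14)*(-13) - (-8)*(-9) = -182 - 72 = -254.
det(T) = (-14)*(-65) - (-14)*(-299) + (-11)*(-254) = 910 - 4186 + 2794 = -482.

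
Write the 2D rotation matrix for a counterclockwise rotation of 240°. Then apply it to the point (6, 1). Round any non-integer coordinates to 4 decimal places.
R = [[-1/2, √3/2], [-√3/2, -1/2]]; R·(6, 1) = (-2.1340, -5.6962)

Rotation matrix formula: R(θ) = [[cos θ, -sin θ], [sin θ, cos θ]]
For θ = 240°:
cos(240°) = -1/2
sin(240°) = -√3/2
R = [[-1/2, √3/2], [-√3/2, -1/2]]
Apply to (6, 1): [-1/2·6 + (√3/2)·1, -√3/2·6 + -1/2·1] = (-2.1340, -5.6962)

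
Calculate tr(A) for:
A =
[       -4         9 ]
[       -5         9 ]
tr(A) = -4 + 9 = 5

The trace of a square matrix is the sum of its diagonal entries.
Diagonal entries of A: A[0][0] = -4, A[1][1] = 9.
tr(A) = -4 + 9 = 5.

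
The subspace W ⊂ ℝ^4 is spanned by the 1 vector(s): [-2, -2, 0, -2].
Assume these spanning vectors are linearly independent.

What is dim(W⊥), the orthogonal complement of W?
dim(W⊥) = 3

For any subspace W of ℝ^n, dim(W) + dim(W⊥) = n (the whole-space dimension).
Here the given 1 vectors are linearly independent, so dim(W) = 1.
Thus dim(W⊥) = n - dim(W) = 4 - 1 = 3.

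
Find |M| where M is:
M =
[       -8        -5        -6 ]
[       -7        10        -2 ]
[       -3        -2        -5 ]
det(M) = 313

Expand along row 0 (cofactor expansion): det(M) = a*(e*i - f*h) - b*(d*i - f*g) + c*(d*h - e*g), where the 3×3 is [[a, b, c], [d, e, f], [g, h, i]].
Minor M_00 = (10)*(-5) - (-2)*(-2) = -50 - 4 = -54.
Minor M_01 = (-7)*(-5) - (-2)*(-3) = 35 - 6 = 29.
Minor M_02 = (-7)*(-2) - (10)*(-3) = 14 + 30 = 44.
det(M) = (-8)*(-54) - (-5)*(29) + (-6)*(44) = 432 + 145 - 264 = 313.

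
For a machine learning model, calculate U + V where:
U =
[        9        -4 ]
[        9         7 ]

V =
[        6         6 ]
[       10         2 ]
U + V =
[       15         2 ]
[       19         9 ]

Matrix addition is elementwise: (U+V)[i][j] = U[i][j] + V[i][j].
  (U+V)[0][0] = (9) + (6) = 15
  (U+V)[0][1] = (-4) + (6) = 2
  (U+V)[1][0] = (9) + (10) = 19
  (U+V)[1][1] = (7) + (2) = 9
U + V =
[       15         2 ]
[       19         9 ]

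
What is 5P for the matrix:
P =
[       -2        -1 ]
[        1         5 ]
5P =
[      -10        -5 ]
[        5        25 ]

Scalar multiplication is elementwise: (5P)[i][j] = 5 * P[i][j].
  (5P)[0][0] = 5 * (-2) = -10
  (5P)[0][1] = 5 * (-1) = -5
  (5P)[1][0] = 5 * (1) = 5
  (5P)[1][1] = 5 * (5) = 25
5P =
[      -10        -5 ]
[        5        25 ]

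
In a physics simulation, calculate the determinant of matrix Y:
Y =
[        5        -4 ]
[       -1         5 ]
det(Y) = 21

For a 2×2 matrix [[a, b], [c, d]], det = a*d - b*c.
det(Y) = (5)*(5) - (-4)*(-1) = 25 - 4 = 21.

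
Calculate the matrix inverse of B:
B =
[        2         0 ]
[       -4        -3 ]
det(B) = -6
B⁻¹ =
[      1/2         0 ]
[     -2/3      -1/3 ]

For a 2×2 matrix B = [[a, b], [c, d]] with det(B) ≠ 0, B⁻¹ = (1/det(B)) * [[d, -b], [-c, a]].
det(B) = (2)*(-3) - (0)*(-4) = -6 - 0 = -6.
B⁻¹ = (1/-6) * [[-3, 0], [4, 2]].
Dividing each entry by -6 and reducing:
B⁻¹ =
[      1/2         0 ]
[     -2/3      -1/3 ]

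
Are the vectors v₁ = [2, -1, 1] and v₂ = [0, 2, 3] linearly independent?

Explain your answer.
Yes, linearly independent

Two vectors are linearly dependent iff one is a scalar multiple of the other.
No single scalar k satisfies v₂ = k·v₁ (the ratios of corresponding entries disagree), so v₁ and v₂ are linearly independent.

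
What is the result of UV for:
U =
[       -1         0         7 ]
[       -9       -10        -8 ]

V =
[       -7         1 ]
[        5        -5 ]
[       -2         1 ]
UV =
[       -7         6 ]
[       29        33 ]

Matrix multiplication: (UV)[i][j] = sum over k of U[i][k] * V[k][j].
  (UV)[0][0] = (-1)*(-7) + (0)*(5) + (7)*(-2) = -7
  (UV)[0][1] = (-1)*(1) + (0)*(-5) + (7)*(1) = 6
  (UV)[1][0] = (-9)*(-7) + (-10)*(5) + (-8)*(-2) = 29
  (UV)[1][1] = (-9)*(1) + (-10)*(-5) + (-8)*(1) = 33
UV =
[       -7         6 ]
[       29        33 ]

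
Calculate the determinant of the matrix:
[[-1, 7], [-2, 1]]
13

For a 2×2 matrix [[a, b], [c, d]], det = ad - bc
det = (-1)(1) - (7)(-2) = -1 - -14 = 13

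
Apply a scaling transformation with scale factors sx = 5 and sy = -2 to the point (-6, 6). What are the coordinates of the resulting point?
(-30, -12)

Scaling matrix:
[[5, 0], [0, -2]]
Result: (-6 × 5, 6 × -2) = (-30, -12)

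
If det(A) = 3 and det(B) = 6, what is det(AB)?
18

Use the multiplicative property of determinants: det(AB) = det(A)*det(B).
det(AB) = (3)*(6) = 18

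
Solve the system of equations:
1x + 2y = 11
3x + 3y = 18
x = 1, y = 5

Use elimination (row reduction):
Equation 1: 1x + 2y = 11.
Equation 2: 3x + 3y = 18.
Multiply Eq1 by 3 and Eq2 by 1: 3x + 6y = 33;  3x + 3y = 18.
Subtract: (-3)y = -15, so y = 5.
Back-substitute into Eq1: 1x + 2*(5) = 11, so x = 1.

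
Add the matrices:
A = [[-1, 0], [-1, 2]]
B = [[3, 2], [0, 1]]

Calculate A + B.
[[2, 2], [-1, 3]]

Add corresponding elements:
(-1)+(3)=2
(0)+(2)=2
(-1)+(0)=-1
(2)+(1)=3
A + B = [[2, 2], [-1, 3]]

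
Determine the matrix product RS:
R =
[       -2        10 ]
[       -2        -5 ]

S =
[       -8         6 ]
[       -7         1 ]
RS =
[      -54        -2 ]
[       51       -17 ]

Matrix multiplication: (RS)[i][j] = sum over k of R[i][k] * S[k][j].
  (RS)[0][0] = (-2)*(-8) + (10)*(-7) = -54
  (RS)[0][1] = (-2)*(6) + (10)*(1) = -2
  (RS)[1][0] = (-2)*(-8) + (-5)*(-7) = 51
  (RS)[1][1] = (-2)*(6) + (-5)*(1) = -17
RS =
[      -54        -2 ]
[       51       -17 ]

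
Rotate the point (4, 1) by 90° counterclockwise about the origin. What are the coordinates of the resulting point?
(-1, 4)

Rotation matrix R(θ) = [[cos θ, -sin θ], [sin θ, cos θ]]; for θ = 90°:
R = [[0, -1], [1, 0]]
Result: R × [4, 1]ᵀ = [0·4 + (-1)·1, 1·4 + (0)·1]ᵀ = (-1, 4)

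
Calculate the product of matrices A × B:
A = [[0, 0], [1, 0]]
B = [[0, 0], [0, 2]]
[[0, 0], [0, 0]]

Matrix multiplication:
C[0][0] = 0×0 + 0×0 = 0
C[0][1] = 0×0 + 0×2 = 0
C[1][0] = 1×0 + 0×0 = 0
C[1][1] = 1×0 + 0×2 = 0
Result: [[0, 0], [0, 0]]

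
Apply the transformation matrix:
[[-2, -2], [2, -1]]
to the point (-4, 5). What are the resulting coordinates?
(-2, -13)

Matrix multiplication:
[[-2, -2], [2, -1]] × [-4, 5]ᵀ
= [-2×-4 + -2×5, 2×-4 + -1×5]ᵀ
= [-2.0000, -13.0000]ᵀ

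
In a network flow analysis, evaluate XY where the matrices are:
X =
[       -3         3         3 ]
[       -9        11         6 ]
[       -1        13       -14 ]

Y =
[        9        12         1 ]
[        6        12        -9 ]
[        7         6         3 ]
XY =
[       12        18       -21 ]
[       27        60       -90 ]
[      -29        60      -160 ]

Matrix multiplication: (XY)[i][j] = sum over k of X[i][k] * Y[k][j].
  (XY)[0][0] = (-3)*(9) + (3)*(6) + (3)*(7) = 12
  (XY)[0][1] = (-3)*(12) + (3)*(12) + (3)*(6) = 18
  (XY)[0][2] = (-3)*(1) + (3)*(-9) + (3)*(3) = -21
  (XY)[1][0] = (-9)*(9) + (11)*(6) + (6)*(7) = 27
  (XY)[1][1] = (-9)*(12) + (11)*(12) + (6)*(6) = 60
  (XY)[1][2] = (-9)*(1) + (11)*(-9) + (6)*(3) = -90
  (XY)[2][0] = (-1)*(9) + (13)*(6) + (-14)*(7) = -29
  (XY)[2][1] = (-1)*(12) + (13)*(12) + (-14)*(6) = 60
  (XY)[2][2] = (-1)*(1) + (13)*(-9) + (-14)*(3) = -160
XY =
[       12        18       -21 ]
[       27        60       -90 ]
[      -29        60      -160 ]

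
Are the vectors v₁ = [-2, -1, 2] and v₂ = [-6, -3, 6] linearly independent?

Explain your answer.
No, linearly dependent (v₂ = 3·v₁)

Check whether there is a scalar k with v₂ = k·v₁.
Comparing components, k = 3 satisfies 3·[-2, -1, 2] = [-6, -3, 6].
Since v₂ is a scalar multiple of v₁, the two vectors are linearly dependent.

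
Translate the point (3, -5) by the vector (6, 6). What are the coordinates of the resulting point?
(9, 1)

Translation by (6, 6):
x' = 3 + 6 = 9
y' = -5 + 6 = 1
Homogeneous matrix: [[1, 0, 6], [0, 1, 6], [0, 0, 1]]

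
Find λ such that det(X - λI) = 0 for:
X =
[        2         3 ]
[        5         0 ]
λ = -3, 5

Solve det(X - λI) = 0. For a 2×2 matrix the characteristic equation is λ² - (trace)λ + det = 0.
trace(X) = a + d = 2 + 0 = 2.
det(X) = a*d - b*c = (2)*(0) - (3)*(5) = 0 - 15 = -15.
Characteristic equation: λ² - (2)λ + (-15) = 0.
Discriminant = (2)² - 4*(-15) = 4 + 60 = 64.
λ = (2 ± √64) / 2 = (2 ± 8) / 2 = -3, 5.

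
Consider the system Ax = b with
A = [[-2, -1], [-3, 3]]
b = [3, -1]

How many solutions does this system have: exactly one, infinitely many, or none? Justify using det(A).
Exactly one solution

Compute det(A) = (-2)*(3) - (-1)*(-3) = -9.
Because det(A) ≠ 0, A is invertible and Ax = b has a unique solution for every b (here x = A⁻¹ b).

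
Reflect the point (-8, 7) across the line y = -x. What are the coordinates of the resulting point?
(-7, 8)

Reflection across line y = -x: (-8, 7) → (-7, 8)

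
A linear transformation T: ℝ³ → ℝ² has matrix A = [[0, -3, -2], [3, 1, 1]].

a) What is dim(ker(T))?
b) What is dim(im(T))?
dim(ker) = 1, dim(im) = 2

The two rows are not scalar multiples of one another (no single k satisfies row 2 = k × row 1), so they are linearly independent.
Thus rank(A) = 2.
dim(im(T)) = rank(A) = 2.
By the rank-nullity theorem applied to T: ℝ³ → ℝ², rank(A) + nullity(A) = 3 (the domain dimension), so dim(ker(T)) = 3 - 2 = 1.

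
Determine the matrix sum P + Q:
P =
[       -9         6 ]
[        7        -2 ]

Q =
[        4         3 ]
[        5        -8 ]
P + Q =
[       -5         9 ]
[       12       -10 ]

Matrix addition is elementwise: (P+Q)[i][j] = P[i][j] + Q[i][j].
  (P+Q)[0][0] = (-9) + (4) = -5
  (P+Q)[0][1] = (6) + (3) = 9
  (P+Q)[1][0] = (7) + (5) = 12
  (P+Q)[1][1] = (-2) + (-8) = -10
P + Q =
[       -5         9 ]
[       12       -10 ]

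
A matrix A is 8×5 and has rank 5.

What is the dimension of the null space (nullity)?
0

The rank-nullity theorem for an m×n matrix states:
rank(A) + nullity(A) = n (the number of columns).
Here n = 5 and rank(A) = 5, so nullity(A) = 5 - 5 = 0.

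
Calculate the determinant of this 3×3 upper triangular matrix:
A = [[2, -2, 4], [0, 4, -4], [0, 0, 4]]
32

The determinant of a triangular matrix is the product of its diagonal entries (the off-diagonal entries above the diagonal do not affect it).
det(A) = (2) * (4) * (4) = 32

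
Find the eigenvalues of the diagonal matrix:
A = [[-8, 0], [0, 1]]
λ₁ = -8, λ₂ = 1

The characteristic polynomial of A is det(A - λI) = (-8 - λ)(1 - λ) = 0.
The roots are λ = -8 and λ = 1, so the eigenvalues are the diagonal entries.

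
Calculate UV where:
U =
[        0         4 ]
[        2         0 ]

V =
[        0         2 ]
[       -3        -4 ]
UV =
[      -12       -16 ]
[        0         4 ]

Matrix multiplication: (UV)[i][j] = sum over k of U[i][k] * V[k][j].
  (UV)[0][0] = (0)*(0) + (4)*(-3) = -12
  (UV)[0][1] = (0)*(2) + (4)*(-4) = -16
  (UV)[1][0] = (2)*(0) + (0)*(-3) = 0
  (UV)[1][1] = (2)*(2) + (0)*(-4) = 4
UV =
[      -12       -16 ]
[        0         4 ]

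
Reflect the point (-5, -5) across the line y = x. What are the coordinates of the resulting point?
(-5, -5)

Reflection across line y = x: (-5, -5) → (-5, -5)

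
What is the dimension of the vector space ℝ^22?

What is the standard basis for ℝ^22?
Dimension = 22; standard basis = {e_1, e_2, e_3, …, e_22}

ℝ^22 is the space of 22-tuples of real numbers; its dimension is 22.
The standard basis consists of 22 vectors: e_1, e_2, e_3, …, e_22, where e_i is the vector with 1 in position i and 0 elsewhere.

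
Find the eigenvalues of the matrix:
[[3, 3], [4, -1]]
λ = -3 and λ = 5

Characteristic equation: det(A - λI) = 0
λ² - (trace)λ + (det) = 0
λ² - (2)λ + (-15) = 0
λ² - 2λ - 15 = 0
Solving: λ = -3, 5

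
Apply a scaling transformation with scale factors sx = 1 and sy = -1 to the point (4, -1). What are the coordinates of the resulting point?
(4, 1)

Scaling matrix:
[[1, 0], [0, -1]]
Result: (4 × 1, -1 × -1) = (4, 1)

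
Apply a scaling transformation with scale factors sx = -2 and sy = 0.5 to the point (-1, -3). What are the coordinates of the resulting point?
(2, -1.5)

Scaling matrix:
[[-2, 0], [0, 0.50]]
Result: (-1 × -2, -3 × 0.5) = (2, -1.5)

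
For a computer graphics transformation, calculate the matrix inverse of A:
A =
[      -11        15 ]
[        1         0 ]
det(A) = -15
A⁻¹ =
[        0         1 ]
[     1/15     11/15 ]

For a 2×2 matrix A = [[a, b], [c, d]] with det(A) ≠ 0, A⁻¹ = (1/det(A)) * [[d, -b], [-c, a]].
det(A) = (-11)*(0) - (15)*(1) = 0 - 15 = -15.
A⁻¹ = (1/-15) * [[0, -15], [-1, -11]].
Dividing each entry by -15 and reducing:
A⁻¹ =
[        0         1 ]
[     1/15     11/15 ]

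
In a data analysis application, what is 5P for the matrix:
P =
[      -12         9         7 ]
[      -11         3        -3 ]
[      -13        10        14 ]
5P =
[      -60        45        35 ]
[      -55        15       -15 ]
[      -65        50        70 ]

Scalar multiplication is elementwise: (5P)[i][j] = 5 * P[i][j].
  (5P)[0][0] = 5 * (-12) = -60
  (5P)[0][1] = 5 * (9) = 45
  (5P)[0][2] = 5 * (7) = 35
  (5P)[1][0] = 5 * (-11) = -55
  (5P)[1][1] = 5 * (3) = 15
  (5P)[1][2] = 5 * (-3) = -15
  (5P)[2][0] = 5 * (-13) = -65
  (5P)[2][1] = 5 * (10) = 50
  (5P)[2][2] = 5 * (14) = 70
5P =
[      -60        45        35 ]
[      -55        15       -15 ]
[      -65        50        70 ]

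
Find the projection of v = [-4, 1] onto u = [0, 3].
[0, 1]

The projection of v onto u is proj_u(v) = ((v·u) / (u·u)) · u.
v·u = (-4)*(0) + (1)*(3) = 3.
u·u = (0)*(0) + (3)*(3) = 9.
coefficient = 3 / 9 = 1/3.
proj_u(v) = 1/3 · [0, 3] = [0, 1].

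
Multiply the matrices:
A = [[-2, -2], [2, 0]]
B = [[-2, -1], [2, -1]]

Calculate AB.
[[0, 4], [-4, -2]]

Each entry (i,j) of AB = sum over k of A[i][k]*B[k][j].
(AB)[0][0] = (-2)*(-2) + (-2)*(2) = 0
(AB)[0][1] = (-2)*(-1) + (-2)*(-1) = 4
(AB)[1][0] = (2)*(-2) + (0)*(2) = -4
(AB)[1][1] = (2)*(-1) + (0)*(-1) = -2
AB = [[0, 4], [-4, -2]]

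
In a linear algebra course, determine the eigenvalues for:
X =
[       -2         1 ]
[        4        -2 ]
λ = -4, 0

Solve det(X - λI) = 0. For a 2×2 matrix the characteristic equation is λ² - (trace)λ + det = 0.
trace(X) = a + d = -2 - 2 = -4.
det(X) = a*d - b*c = (-2)*(-2) - (1)*(4) = 4 - 4 = 0.
Characteristic equation: λ² - (-4)λ + (0) = 0.
Discriminant = (-4)² - 4*(0) = 16 - 0 = 16.
λ = (-4 ± √16) / 2 = (-4 ± 4) / 2 = -4, 0.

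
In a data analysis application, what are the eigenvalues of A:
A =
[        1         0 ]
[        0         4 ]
λ = 1, 4

Solve det(A - λI) = 0. For a 2×2 matrix the characteristic equation is λ² - (trace)λ + det = 0.
trace(A) = a + d = 1 + 4 = 5.
det(A) = a*d - b*c = (1)*(4) - (0)*(0) = 4 - 0 = 4.
Characteristic equation: λ² - (5)λ + (4) = 0.
Discriminant = (5)² - 4*(4) = 25 - 16 = 9.
λ = (5 ± √9) / 2 = (5 ± 3) / 2 = 1, 4.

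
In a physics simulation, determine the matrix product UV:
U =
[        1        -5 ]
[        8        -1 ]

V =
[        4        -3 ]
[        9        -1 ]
UV =
[      -41         2 ]
[       23       -23 ]

Matrix multiplication: (UV)[i][j] = sum over k of U[i][k] * V[k][j].
  (UV)[0][0] = (1)*(4) + (-5)*(9) = -41
  (UV)[0][1] = (1)*(-3) + (-5)*(-1) = 2
  (UV)[1][0] = (8)*(4) + (-1)*(9) = 23
  (UV)[1][1] = (8)*(-3) + (-1)*(-1) = -23
UV =
[      -41         2 ]
[       23       -23 ]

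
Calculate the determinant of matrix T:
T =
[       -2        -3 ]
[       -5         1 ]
det(T) = -17

For a 2×2 matrix [[a, b], [c, d]], det = a*d - b*c.
det(T) = (-2)*(1) - (-3)*(-5) = -2 - 15 = -17.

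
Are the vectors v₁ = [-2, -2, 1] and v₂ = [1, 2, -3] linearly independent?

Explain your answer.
Yes, linearly independent

Two vectors are linearly dependent iff one is a scalar multiple of the other.
No single scalar k satisfies v₂ = k·v₁ (the ratios of corresponding entries disagree), so v₁ and v₂ are linearly independent.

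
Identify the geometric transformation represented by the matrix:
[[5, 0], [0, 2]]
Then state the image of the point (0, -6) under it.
non-uniform scaling by (5, 2); image of (0, -6) is (0, -12)

This is diagonal with distinct entries, so it scales the x-axis by 5 and the y-axis by 2.
The matrix [[5, 0], [0, 2]] represents: non-uniform scaling by (5, 2).
Applying it to (0, -6): [5·0 + 0·-6, 0·0 + 2·-6] = (0, -12).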